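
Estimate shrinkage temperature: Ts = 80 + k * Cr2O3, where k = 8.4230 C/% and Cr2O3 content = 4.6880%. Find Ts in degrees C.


Formula: Ts = 80 + k * Cr2O3
Substituting: Ts = 80 + 8.4230 * 4.6880
Result: 119.4870 C


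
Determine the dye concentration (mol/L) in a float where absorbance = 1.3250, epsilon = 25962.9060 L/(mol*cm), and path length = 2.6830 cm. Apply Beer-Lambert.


Formula: c = A / (epsilon * l)
Substituting: c = 1.3250 / (25962.9060 * 2.6830)
Result: 1.9021e-05 mol/L


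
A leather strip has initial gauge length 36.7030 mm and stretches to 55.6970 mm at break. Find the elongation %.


Formula: Elongation = (Lf - L0) / L0 * 100
Substituting: Elongation = (55.6970 - 36.7030) / 36.7030 * 100
Result: 51.7505 %


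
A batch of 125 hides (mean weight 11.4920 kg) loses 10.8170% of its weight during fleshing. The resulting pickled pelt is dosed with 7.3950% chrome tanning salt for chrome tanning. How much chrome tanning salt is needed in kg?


Total_raw = N * avg_wt = 125 * 11.4920 = 1436.5000 kg
Substrate = Total_raw * (1 - loss/100) = 1436.5000 * (1 - 10.8170/100) = 1281.1138 kg
Chrome = Substrate * pct / 100 = 1281.1138 * 7.3950 / 100 = 94.7384 kg


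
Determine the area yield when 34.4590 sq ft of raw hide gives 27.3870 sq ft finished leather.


Formula: Yield = finished / raw * 100
Substituting: Yield = 27.3870 / 34.4590 * 100
Result: 79.4771 %


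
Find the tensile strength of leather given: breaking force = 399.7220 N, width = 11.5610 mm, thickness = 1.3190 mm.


Formula: TS = force / (width * thickness)
Substituting: TS = 399.7220 / (11.5610 * 1.3190)
Result: 26.2131 N/mm^2


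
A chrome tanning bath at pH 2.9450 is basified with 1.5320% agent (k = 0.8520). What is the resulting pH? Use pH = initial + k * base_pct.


Formula: pH_final = pH_initial + k * base_pct
Substituting: pH_final = 2.9450 + 0.8520 * 1.5320
Result: 4.2503


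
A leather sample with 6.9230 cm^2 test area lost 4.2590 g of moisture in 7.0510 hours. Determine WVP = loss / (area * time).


Formula: WVP = loss / (area * time)
Substituting: WVP = 4.2590 / (6.9230 * 7.0510)
Result: 0.0872494 g/(cm^2*hr)


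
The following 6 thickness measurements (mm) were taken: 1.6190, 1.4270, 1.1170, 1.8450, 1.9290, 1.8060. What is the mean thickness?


Formula: Average = sum / n
Substituting: Average = 9.7430 / 6
Result: 1.6238 mm


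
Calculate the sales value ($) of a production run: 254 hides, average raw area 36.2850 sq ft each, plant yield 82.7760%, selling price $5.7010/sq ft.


Raw_total = N * avg_area = 254 * 36.2850 = 9216.3900 sq ft
Finished = Raw_total * yield / 100 = 9216.3900 * 82.7760 / 100 = 7628.9590 sq ft
Value = Finished * price = 7628.9590 * 5.7010 = 43492.6952 $


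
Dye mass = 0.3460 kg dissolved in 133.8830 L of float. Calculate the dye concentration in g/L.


Formula: Conc = dye_mass(kg) / volume(L) * 1000
Substituting: Conc = 0.3460 / 133.8830 * 1000
Result: 2.5843 g/L


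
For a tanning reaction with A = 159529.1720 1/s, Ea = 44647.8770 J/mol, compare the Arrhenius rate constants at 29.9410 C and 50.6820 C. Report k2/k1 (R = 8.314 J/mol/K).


T1 = 29.9410 + 273.15 = 303.0910 K; T2 = 50.6820 + 273.15 = 323.8320 K
k1 = A * exp(-Ea/(R*T1)) = 159529.1720 * exp(-44647.8770/(8.314*303.0910)) = 0.00322075 1/s
k2 = A * exp(-Ea/(R*T2)) = 159529.1720 * exp(-44647.8770/(8.314*323.8320)) = 0.0100185 1/s
k2/k1 = 0.0100185 / 0.00322075 = 3.1106


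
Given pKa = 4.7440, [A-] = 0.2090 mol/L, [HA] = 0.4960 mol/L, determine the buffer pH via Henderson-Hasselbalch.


ratio = [A-] / [HA] = 0.2090 / 0.4960 = 0.4214
log10(ratio) = -0.3753
pH = pKa + log10(ratio) = 4.7440 - 0.3753 = 4.3687


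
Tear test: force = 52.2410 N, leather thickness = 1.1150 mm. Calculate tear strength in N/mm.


Formula: Tear strength = force / thickness
Substituting: Tear strength = 52.2410 / 1.1150
Result: 46.8529 N/mm


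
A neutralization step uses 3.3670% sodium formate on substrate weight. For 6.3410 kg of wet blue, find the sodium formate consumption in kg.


Formula: Neutralizer = substrate * pct / 100
Substituting: Neutralizer = 6.3410 * 3.3670 / 100
Result: 0.2135 kg


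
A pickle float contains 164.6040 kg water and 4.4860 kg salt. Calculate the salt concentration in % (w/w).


Formula: Conc = salt / (water + salt) * 100
Substituting: Conc = 4.4860 / (164.6040 + 4.4860) * 100
Result: 2.6530 %


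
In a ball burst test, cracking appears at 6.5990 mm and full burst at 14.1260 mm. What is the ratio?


Formula: Ratio = crack / burst
Substituting: Ratio = 6.5990 / 14.1260
Result: 0.4672


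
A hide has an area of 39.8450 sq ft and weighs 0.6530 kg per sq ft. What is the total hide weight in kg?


Formula: Weight = area * weight_per_sqft
Substituting: Weight = 39.8450 * 0.6530
Result: 26.0188 kg


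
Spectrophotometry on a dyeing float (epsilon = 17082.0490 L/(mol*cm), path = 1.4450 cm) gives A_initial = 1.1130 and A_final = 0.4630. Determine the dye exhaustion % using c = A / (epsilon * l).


c_initial = A_i / (epsilon * l) = 1.1130 / (17082.0490 * 1.4450) = 4.5091e-05 mol/L
c_final = A_f / (epsilon * l) = 0.4630 / (17082.0490 * 1.4450) = 1.8757e-05 mol/L
Exhaustion = (c_initial - c_final) / c_initial * 100 = (4.5091e-05 - 1.8757e-05) / 4.5091e-05 * 100 = 58.4007 %


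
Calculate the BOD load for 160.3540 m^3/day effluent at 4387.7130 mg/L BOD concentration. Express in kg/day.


Formula: BOD_load = volume * conc / 1000
Substituting: BOD_load = 160.3540 * 4387.7130 / 1000
Result: 703.5873 kg/day


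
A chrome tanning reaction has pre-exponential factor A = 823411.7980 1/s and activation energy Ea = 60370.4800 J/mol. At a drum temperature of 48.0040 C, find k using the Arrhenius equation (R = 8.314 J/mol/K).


T_K = T_C + 273.15 = 48.0040 + 273.15 = 321.1540 K
exponent = -Ea / (R * T_K) = -60370.4800 / (8.314 * 321.1540) = -22.6100
k = A * exp(exponent) = 823411.7980 * exp(-22.6100) = 1.2480e-04 1/s


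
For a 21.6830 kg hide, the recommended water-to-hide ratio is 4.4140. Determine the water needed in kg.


Formula: Water = hide_weight * ratio
Substituting: Water = 21.6830 * 4.4140
Result: 95.7088 kg


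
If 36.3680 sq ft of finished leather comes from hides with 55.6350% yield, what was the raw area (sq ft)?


Formula: raw = finished * 100 / yield
Substituting: raw = 36.3680 * 100 / 55.6350
Result: 65.3689 sq ft


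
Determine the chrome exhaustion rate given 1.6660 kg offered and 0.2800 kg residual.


Formula: Uptake = (offered - residual) / offered * 100
Substituting: Uptake = (1.6660 - 0.2800) / 1.6660 * 100
Result: 83.1933 %


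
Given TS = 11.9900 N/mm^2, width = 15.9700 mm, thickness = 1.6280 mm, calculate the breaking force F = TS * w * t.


Formula: F = TS * w * t
Substituting: F = 11.9900 * 15.9700 * 1.6280
Result: 311.7299 N


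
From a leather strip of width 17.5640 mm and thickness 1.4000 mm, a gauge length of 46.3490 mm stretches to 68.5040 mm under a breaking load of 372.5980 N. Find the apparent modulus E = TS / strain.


TS = F / (w * t) = 372.5980 / (17.5640 * 1.4000) = 15.1527 N/mm^2
strain = (Lf - L0) / L0 = (68.5040 - 46.3490) / 46.3490 = 0.4780
E = TS / strain = 15.1527 / 0.4780 = 31.6999 N/mm^2


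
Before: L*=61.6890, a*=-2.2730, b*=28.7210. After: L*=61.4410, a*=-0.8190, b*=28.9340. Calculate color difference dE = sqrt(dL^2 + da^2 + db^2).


dL = -0.2480, da = 1.4540, db = 0.2130
dE = sqrt((-0.2480)^2 + 1.4540^2 + 0.2130^2) = 1.4903


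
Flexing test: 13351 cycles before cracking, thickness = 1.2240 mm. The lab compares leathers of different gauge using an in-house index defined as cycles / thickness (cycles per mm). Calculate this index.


Formula: Index = cycles / thickness
Substituting: Index = 13351 / 1.2240
Result: 10907.6797 cycles/mm


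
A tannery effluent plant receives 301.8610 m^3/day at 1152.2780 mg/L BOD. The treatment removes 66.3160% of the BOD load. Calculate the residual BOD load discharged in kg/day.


Load_in = volume * conc / 1000 = 301.8610 * 1152.2780 / 1000 = 347.8278 kg/day
Removed = Load_in * eff / 100 = 347.8278 * 66.3160 / 100 = 230.6655 kg/day
Load_out = Load_in - Removed = 347.8278 - 230.6655 = 117.1623 kg/day


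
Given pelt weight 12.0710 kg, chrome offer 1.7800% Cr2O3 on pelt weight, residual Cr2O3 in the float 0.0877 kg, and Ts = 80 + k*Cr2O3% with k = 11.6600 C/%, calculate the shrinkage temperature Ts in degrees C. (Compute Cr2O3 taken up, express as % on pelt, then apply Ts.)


Offered = pelt * offer_pct / 100 = 12.0710 * 1.7800 / 100 = 0.2149 kg
Uptake = offered - residual = 0.2149 - 0.0877 = 0.1272 kg
Cr2O3% on pelt = uptake / pelt * 100 = 0.1272 / 12.0710 * 100 = 1.0535 %
Ts = 80 + k * Cr2O3% = 80 + 11.6600 * 1.0535 = 92.2834 C


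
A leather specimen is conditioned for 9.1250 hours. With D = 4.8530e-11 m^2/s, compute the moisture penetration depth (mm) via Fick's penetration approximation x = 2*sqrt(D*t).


t = 9.1250 hr * 3600 = 32850.0000 s
D * t = 4.8530e-11 * 32850.0000 = 1.5942e-06
x = 2 * sqrt(D*t) = 2 * sqrt(1.5942e-06) = 0.00252524 m = 2.5252 mm


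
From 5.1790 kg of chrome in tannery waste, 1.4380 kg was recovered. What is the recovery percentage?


Formula: Recovery = recovered / input * 100
Substituting: Recovery = 1.4380 / 5.1790 * 100
Result: 27.7660 %


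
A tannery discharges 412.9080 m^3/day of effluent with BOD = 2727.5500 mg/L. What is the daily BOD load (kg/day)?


Formula: BOD_load = volume * conc / 1000
Substituting: BOD_load = 412.9080 * 2727.5500 / 1000
Result: 1126.2272 kg/day


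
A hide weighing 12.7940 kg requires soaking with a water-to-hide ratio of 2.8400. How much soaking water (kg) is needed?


Formula: Water = hide_weight * ratio
Substituting: Water = 12.7940 * 2.8400
Result: 36.3350 kg


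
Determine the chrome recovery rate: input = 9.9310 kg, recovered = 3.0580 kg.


Formula: Recovery = recovered / input * 100
Substituting: Recovery = 3.0580 / 9.9310 * 100
Result: 30.7925 %


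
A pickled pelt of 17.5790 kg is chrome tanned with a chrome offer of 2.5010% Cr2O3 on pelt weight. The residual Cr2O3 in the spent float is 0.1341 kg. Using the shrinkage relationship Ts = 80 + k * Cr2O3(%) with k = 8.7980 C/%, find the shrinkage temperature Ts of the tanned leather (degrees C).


Offered = pelt * offer_pct / 100 = 17.5790 * 2.5010 / 100 = 0.4397 kg
Uptake = offered - residual = 0.4397 - 0.1341 = 0.3056 kg
Cr2O3% on pelt = uptake / pelt * 100 = 0.3056 / 17.5790 * 100 = 1.7382 %
Ts = 80 + k * Cr2O3% = 80 + 8.7980 * 1.7382 = 95.2923 C


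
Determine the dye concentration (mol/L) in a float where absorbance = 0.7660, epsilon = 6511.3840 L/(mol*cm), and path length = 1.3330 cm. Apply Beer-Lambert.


Formula: c = A / (epsilon * l)
Substituting: c = 0.7660 / (6511.3840 * 1.3330)
Result: 8.8252e-05 mol/L


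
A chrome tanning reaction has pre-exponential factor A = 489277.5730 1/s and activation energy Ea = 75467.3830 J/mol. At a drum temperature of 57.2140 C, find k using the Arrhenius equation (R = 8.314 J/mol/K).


T_K = T_C + 273.15 = 57.2140 + 273.15 = 330.3640 K
exponent = -Ea / (R * T_K) = -75467.3830 / (8.314 * 330.3640) = -27.4762
k = A * exp(exponent) = 489277.5730 * exp(-27.4762) = 5.7121e-07 1/s


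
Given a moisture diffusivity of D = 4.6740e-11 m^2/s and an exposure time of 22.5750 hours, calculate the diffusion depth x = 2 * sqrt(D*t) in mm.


t = 22.5750 hr * 3600 = 81270.0000 s
D * t = 4.6740e-11 * 81270.0000 = 3.7986e-06
x = 2 * sqrt(D*t) = 2 * sqrt(3.7986e-06) = 0.00389798 m = 3.8980 mm


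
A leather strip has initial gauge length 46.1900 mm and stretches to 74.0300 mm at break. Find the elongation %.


Formula: Elongation = (Lf - L0) / L0 * 100
Substituting: Elongation = (74.0300 - 46.1900) / 46.1900 * 100
Result: 60.2728 %


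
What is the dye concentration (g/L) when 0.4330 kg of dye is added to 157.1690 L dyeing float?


Formula: Conc = dye_mass(kg) / volume(L) * 1000
Substituting: Conc = 0.4330 / 157.1690 * 1000
Result: 2.7550 g/L


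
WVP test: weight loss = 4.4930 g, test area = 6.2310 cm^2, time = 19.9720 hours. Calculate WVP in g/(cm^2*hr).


Formula: WVP = loss / (area * time)
Substituting: WVP = 4.4930 / (6.2310 * 19.9720)
Result: 0.0361041 g/(cm^2*hr)


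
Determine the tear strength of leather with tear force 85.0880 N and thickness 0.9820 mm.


Formula: Tear strength = force / thickness
Substituting: Tear strength = 85.0880 / 0.9820
Result: 86.6477 N/mm


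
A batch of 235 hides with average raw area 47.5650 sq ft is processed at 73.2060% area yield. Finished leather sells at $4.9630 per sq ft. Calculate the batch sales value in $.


Raw_total = N * avg_area = 235 * 47.5650 = 11177.7750 sq ft
Finished = Raw_total * yield / 100 = 11177.7750 * 73.2060 / 100 = 8182.8020 sq ft
Value = Finished * price = 8182.8020 * 4.9630 = 40611.2462 $


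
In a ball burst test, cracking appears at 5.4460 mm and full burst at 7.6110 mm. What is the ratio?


Formula: Ratio = crack / burst
Substituting: Ratio = 5.4460 / 7.6110
Result: 0.7155


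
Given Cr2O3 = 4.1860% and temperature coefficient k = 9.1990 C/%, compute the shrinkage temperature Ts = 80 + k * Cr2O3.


Formula: Ts = 80 + k * Cr2O3
Substituting: Ts = 80 + 9.1990 * 4.1860
Result: 118.5070 C


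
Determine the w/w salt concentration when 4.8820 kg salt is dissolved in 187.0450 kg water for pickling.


Formula: Conc = salt / (water + salt) * 100
Substituting: Conc = 4.8820 / (187.0450 + 4.8820) * 100
Result: 2.5437 %


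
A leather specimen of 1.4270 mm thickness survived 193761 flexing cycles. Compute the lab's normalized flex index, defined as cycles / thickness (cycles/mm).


Formula: Index = cycles / thickness
Substituting: Index = 193761 / 1.4270
Result: 135782.0603 cycles/mm


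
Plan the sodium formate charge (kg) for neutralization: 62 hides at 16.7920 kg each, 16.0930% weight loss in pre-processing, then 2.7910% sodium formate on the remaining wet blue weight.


Total_raw = N * avg_wt = 62 * 16.7920 = 1041.1040 kg
Substrate = Total_raw * (1 - loss/100) = 1041.1040 * (1 - 16.0930/100) = 873.5591 kg
Neutralizer = Substrate * pct / 100 = 873.5591 * 2.7910 / 100 = 24.3810 kg


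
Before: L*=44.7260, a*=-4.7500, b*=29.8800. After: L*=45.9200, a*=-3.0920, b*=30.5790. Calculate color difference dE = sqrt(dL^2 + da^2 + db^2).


dL = 1.1940, da = 1.6580, db = 0.6990
dE = sqrt(1.1940^2 + 1.6580^2 + 0.6990^2) = 2.1594


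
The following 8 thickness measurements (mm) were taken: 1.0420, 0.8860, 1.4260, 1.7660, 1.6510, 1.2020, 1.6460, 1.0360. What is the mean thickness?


Formula: Average = sum / n
Substituting: Average = 10.6550 / 8
Result: 1.3319 mm


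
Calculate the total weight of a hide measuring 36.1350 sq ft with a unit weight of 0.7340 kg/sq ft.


Formula: Weight = area * weight_per_sqft
Substituting: Weight = 36.1350 * 0.7340
Result: 26.5231 kg


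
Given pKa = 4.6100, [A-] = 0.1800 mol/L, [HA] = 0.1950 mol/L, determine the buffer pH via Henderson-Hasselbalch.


ratio = [A-] / [HA] = 0.1800 / 0.1950 = 0.9231
log10(ratio) = -0.0347621
pH = pKa + log10(ratio) = 4.6100 - 0.0347621 = 4.5752


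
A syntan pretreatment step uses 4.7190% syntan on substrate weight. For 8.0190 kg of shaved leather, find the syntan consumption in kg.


Formula: Syntan = substrate * pct / 100
Substituting: Syntan = 8.0190 * 4.7190 / 100
Result: 0.3784 kg


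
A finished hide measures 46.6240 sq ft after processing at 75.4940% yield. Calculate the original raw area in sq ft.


Formula: raw = finished * 100 / yield
Substituting: raw = 46.6240 * 100 / 75.4940
Result: 61.7586 sq ft


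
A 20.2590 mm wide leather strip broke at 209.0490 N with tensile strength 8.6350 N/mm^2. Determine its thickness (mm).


Formula: t = F / (TS * w)
Substituting: t = 209.0490 / (8.6350 * 20.2590)
Result: 1.1950 mm


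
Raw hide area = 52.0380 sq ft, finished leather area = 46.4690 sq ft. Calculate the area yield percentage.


Formula: Yield = finished / raw * 100
Substituting: Yield = 46.4690 / 52.0380 * 100
Result: 89.2982 %


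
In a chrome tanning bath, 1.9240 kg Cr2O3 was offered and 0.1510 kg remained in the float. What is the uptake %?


Formula: Uptake = (offered - residual) / offered * 100
Substituting: Uptake = (1.9240 - 0.1510) / 1.9240 * 100
Result: 92.1518 %


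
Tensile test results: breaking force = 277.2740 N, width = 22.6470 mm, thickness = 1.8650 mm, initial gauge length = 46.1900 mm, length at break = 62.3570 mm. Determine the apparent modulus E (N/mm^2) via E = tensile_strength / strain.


TS = F / (w * t) = 277.2740 / (22.6470 * 1.8650) = 6.5648 N/mm^2
strain = (Lf - L0) / L0 = (62.3570 - 46.1900) / 46.1900 = 0.3500
E = TS / strain = 6.5648 / 0.3500 = 18.7559 N/mm^2


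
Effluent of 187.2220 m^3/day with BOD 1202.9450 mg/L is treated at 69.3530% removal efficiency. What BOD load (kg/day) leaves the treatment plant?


Load_in = volume * conc / 1000 = 187.2220 * 1202.9450 / 1000 = 225.2178 kg/day
Removed = Load_in * eff / 100 = 225.2178 * 69.3530 / 100 = 156.1953 kg/day
Load_out = Load_in - Removed = 225.2178 - 156.1953 = 69.0225 kg/day


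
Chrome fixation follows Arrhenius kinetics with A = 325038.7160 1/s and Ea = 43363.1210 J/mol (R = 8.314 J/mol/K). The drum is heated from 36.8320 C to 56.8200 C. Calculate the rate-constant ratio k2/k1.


T1 = 36.8320 + 273.15 = 309.9820 K; T2 = 56.8200 + 273.15 = 329.9700 K
k1 = A * exp(-Ea/(R*T1)) = 325038.7160 * exp(-43363.1210/(8.314*309.9820)) = 0.0160181 1/s
k2 = A * exp(-Ea/(R*T2)) = 325038.7160 * exp(-43363.1210/(8.314*329.9700)) = 0.0443868 1/s
k2/k1 = 0.0443868 / 0.0160181 = 2.7710


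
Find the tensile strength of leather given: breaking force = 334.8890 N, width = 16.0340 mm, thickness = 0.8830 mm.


Formula: TS = force / (width * thickness)
Substituting: TS = 334.8890 / (16.0340 * 0.8830)
Result: 23.6537 N/mm^2


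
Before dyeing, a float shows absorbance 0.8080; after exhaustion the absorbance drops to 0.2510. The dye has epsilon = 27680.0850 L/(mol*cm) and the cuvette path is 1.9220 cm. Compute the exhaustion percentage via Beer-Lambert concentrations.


c_initial = A_i / (epsilon * l) = 0.8080 / (27680.0850 * 1.9220) = 1.5188e-05 mol/L
c_final = A_f / (epsilon * l) = 0.2510 / (27680.0850 * 1.9220) = 4.7179e-06 mol/L
Exhaustion = (c_initial - c_final) / c_initial * 100 = (1.5188e-05 - 4.7179e-06) / 1.5188e-05 * 100 = 68.9356 %


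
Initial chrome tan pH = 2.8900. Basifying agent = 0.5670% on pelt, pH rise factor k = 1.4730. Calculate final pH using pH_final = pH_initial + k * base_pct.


Formula: pH_final = pH_initial + k * base_pct
Substituting: pH_final = 2.8900 + 1.4730 * 0.5670
Result: 3.7252


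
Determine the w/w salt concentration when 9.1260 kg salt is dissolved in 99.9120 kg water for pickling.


Formula: Conc = salt / (water + salt) * 100
Substituting: Conc = 9.1260 / (99.9120 + 9.1260) * 100
Result: 8.3696 %


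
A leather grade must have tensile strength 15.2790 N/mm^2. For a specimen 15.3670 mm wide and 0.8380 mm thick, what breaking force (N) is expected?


Formula: F = TS * w * t
Substituting: F = 15.2790 * 15.3670 * 0.8380
Result: 196.7560 N


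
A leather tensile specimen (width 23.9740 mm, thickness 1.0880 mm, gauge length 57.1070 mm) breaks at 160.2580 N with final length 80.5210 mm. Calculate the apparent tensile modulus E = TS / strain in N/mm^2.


TS = F / (w * t) = 160.2580 / (23.9740 * 1.0880) = 6.1440 N/mm^2
strain = (Lf - L0) / L0 = (80.5210 - 57.1070) / 57.1070 = 0.4100
E = TS / strain = 6.1440 / 0.4100 = 14.9853 N/mm^2


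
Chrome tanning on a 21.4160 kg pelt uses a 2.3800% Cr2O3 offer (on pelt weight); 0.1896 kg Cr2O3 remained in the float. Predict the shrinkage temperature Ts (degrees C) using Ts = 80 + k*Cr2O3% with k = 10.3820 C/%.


Offered = pelt * offer_pct / 100 = 21.4160 * 2.3800 / 100 = 0.5097 kg
Uptake = offered - residual = 0.5097 - 0.1896 = 0.3201 kg
Cr2O3% on pelt = uptake / pelt * 100 = 0.3201 / 21.4160 * 100 = 1.4947 %
Ts = 80 + k * Cr2O3% = 80 + 10.3820 * 1.4947 = 95.5178 C


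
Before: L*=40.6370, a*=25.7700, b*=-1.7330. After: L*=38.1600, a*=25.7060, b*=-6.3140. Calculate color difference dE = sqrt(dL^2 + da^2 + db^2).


dL = -2.4770, da = -0.064, db = -4.5810
dE = sqrt((-2.4770)^2 + (-0.064)^2 + (-4.5810)^2) = 5.2082


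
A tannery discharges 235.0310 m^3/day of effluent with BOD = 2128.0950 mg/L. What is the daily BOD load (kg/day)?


Formula: BOD_load = volume * conc / 1000
Substituting: BOD_load = 235.0310 * 2128.0950 / 1000
Result: 500.1683 kg/day


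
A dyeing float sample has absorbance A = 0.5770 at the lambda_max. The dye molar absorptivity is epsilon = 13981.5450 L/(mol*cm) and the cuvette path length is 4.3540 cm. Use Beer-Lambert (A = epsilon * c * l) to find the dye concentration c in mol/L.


Formula: c = A / (epsilon * l)
Substituting: c = 0.5770 / (13981.5450 * 4.3540)
Result: 9.4783e-06 mol/L


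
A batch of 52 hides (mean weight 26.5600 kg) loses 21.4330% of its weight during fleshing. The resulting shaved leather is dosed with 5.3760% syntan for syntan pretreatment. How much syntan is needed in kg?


Total_raw = N * avg_wt = 52 * 26.5600 = 1381.1200 kg
Substrate = Total_raw * (1 - loss/100) = 1381.1200 * (1 - 21.4330/100) = 1085.1046 kg
Syntan = Substrate * pct / 100 = 1085.1046 * 5.3760 / 100 = 58.3352 kg


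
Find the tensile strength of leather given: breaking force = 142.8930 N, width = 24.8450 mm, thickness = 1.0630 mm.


Formula: TS = force / (width * thickness)
Substituting: TS = 142.8930 / (24.8450 * 1.0630)
Result: 5.4105 N/mm^2


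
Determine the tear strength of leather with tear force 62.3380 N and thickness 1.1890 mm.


Formula: Tear strength = force / thickness
Substituting: Tear strength = 62.3380 / 1.1890
Result: 52.4289 N/mm


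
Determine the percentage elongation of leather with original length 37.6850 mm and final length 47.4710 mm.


Formula: Elongation = (Lf - L0) / L0 * 100
Substituting: Elongation = (47.4710 - 37.6850) / 37.6850 * 100
Result: 25.9679 %


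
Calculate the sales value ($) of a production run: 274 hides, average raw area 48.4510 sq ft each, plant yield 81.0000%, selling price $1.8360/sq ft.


Raw_total = N * avg_area = 274 * 48.4510 = 13275.5740 sq ft
Finished = Raw_total * yield / 100 = 13275.5740 * 81.0000 / 100 = 10753.2149 sq ft
Value = Finished * price = 10753.2149 * 1.8360 = 19742.9026 $


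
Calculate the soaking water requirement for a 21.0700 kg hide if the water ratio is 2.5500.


Formula: Water = hide_weight * ratio
Substituting: Water = 21.0700 * 2.5500
Result: 53.7285 kg


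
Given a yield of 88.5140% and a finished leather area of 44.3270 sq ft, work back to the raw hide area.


Formula: raw = finished * 100 / yield
Substituting: raw = 44.3270 * 100 / 88.5140
Result: 50.0791 sq ft


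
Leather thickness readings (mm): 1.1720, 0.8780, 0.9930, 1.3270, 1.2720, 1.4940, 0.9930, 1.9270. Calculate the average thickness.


Formula: Average = sum / n
Substituting: Average = 10.0560 / 8
Result: 1.2570 mm


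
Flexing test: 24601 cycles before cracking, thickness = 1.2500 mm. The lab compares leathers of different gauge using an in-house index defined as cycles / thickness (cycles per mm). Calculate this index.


Formula: Index = cycles / thickness
Substituting: Index = 24601 / 1.2500
Result: 19680.8000 cycles/mm


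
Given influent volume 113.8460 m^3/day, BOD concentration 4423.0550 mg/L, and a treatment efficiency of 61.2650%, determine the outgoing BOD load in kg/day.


Load_in = volume * conc / 1000 = 113.8460 * 4423.0550 / 1000 = 503.5471 kg/day
Removed = Load_in * eff / 100 = 503.5471 * 61.2650 / 100 = 308.4981 kg/day
Load_out = Load_in - Removed = 503.5471 - 308.4981 = 195.0490 kg/day


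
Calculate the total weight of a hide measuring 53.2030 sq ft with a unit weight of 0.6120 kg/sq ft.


Formula: Weight = area * weight_per_sqft
Substituting: Weight = 53.2030 * 0.6120
Result: 32.5602 kg


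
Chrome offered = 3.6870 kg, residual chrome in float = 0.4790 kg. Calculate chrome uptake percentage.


Formula: Uptake = (offered - residual) / offered * 100
Substituting: Uptake = (3.6870 - 0.4790) / 3.6870 * 100
Result: 87.0084 %


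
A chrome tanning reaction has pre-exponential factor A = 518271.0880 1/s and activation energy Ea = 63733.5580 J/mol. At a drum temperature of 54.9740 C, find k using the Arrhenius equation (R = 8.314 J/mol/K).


T_K = T_C + 273.15 = 54.9740 + 273.15 = 328.1240 K
exponent = -Ea / (R * T_K) = -63733.5580 / (8.314 * 328.1240) = -23.3625
k = A * exp(exponent) = 518271.0880 * exp(-23.3625) = 3.7011e-05 1/s


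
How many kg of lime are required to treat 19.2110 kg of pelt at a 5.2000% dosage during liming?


Formula: Lime = substrate * pct / 100
Substituting: Lime = 19.2110 * 5.2000 / 100
Result: 0.9990 kg


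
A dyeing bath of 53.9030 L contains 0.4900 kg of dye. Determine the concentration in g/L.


Formula: Conc = dye_mass(kg) / volume(L) * 1000
Substituting: Conc = 0.4900 / 53.9030 * 1000
Result: 9.0904 g/L


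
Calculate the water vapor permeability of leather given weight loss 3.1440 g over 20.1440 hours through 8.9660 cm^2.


Formula: WVP = loss / (area * time)
Substituting: WVP = 3.1440 / (8.9660 * 20.1440)
Result: 0.0174076 g/(cm^2*hr)


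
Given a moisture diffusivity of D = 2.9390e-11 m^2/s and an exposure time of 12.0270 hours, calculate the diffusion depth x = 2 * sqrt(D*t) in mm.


t = 12.0270 hr * 3600 = 43297.2000 s
D * t = 2.9390e-11 * 43297.2000 = 1.2725e-06
x = 2 * sqrt(D*t) = 2 * sqrt(1.2725e-06) = 0.00225611 m = 2.2561 mm


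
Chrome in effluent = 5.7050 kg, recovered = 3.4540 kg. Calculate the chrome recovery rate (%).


Formula: Recovery = recovered / input * 100
Substituting: Recovery = 3.4540 / 5.7050 * 100
Result: 60.5434 %


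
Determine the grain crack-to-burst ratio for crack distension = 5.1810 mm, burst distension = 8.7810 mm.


Formula: Ratio = crack / burst
Substituting: Ratio = 5.1810 / 8.7810
Result: 0.5900


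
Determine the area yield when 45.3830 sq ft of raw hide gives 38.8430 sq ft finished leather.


Formula: Yield = finished / raw * 100
Substituting: Yield = 38.8430 / 45.3830 * 100
Result: 85.5893 %


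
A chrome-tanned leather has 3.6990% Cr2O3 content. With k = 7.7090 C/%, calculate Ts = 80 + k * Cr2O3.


Formula: Ts = 80 + k * Cr2O3
Substituting: Ts = 80 + 7.7090 * 3.6990
Result: 108.5156 C


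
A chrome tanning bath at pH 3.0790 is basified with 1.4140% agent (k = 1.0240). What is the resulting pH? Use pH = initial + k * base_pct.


Formula: pH_final = pH_initial + k * base_pct
Substituting: pH_final = 3.0790 + 1.0240 * 1.4140
Result: 4.5269


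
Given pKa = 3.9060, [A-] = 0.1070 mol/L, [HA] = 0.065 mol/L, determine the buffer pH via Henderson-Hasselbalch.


ratio = [A-] / [HA] = 0.1070 / 0.065 = 1.6462
log10(ratio) = 0.2165
pH = pKa + log10(ratio) = 3.9060 + 0.2165 = 4.1225


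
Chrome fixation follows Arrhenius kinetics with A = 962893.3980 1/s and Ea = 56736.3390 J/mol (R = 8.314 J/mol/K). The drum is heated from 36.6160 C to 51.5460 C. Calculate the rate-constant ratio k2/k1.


T1 = 36.6160 + 273.15 = 309.7660 K; T2 = 51.5460 + 273.15 = 324.6960 K
k1 = A * exp(-Ea/(R*T1)) = 962893.3980 * exp(-56736.3390/(8.314*309.7660)) = 2.6062e-04 1/s
k2 = A * exp(-Ea/(R*T2)) = 962893.3980 * exp(-56736.3390/(8.314*324.6960)) = 7.1769e-04 1/s
k2/k1 = 7.1769e-04 / 2.6062e-04 = 2.7538


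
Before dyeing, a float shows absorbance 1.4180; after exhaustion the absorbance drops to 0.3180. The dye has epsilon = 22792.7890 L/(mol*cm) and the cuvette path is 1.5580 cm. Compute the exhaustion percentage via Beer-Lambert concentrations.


c_initial = A_i / (epsilon * l) = 1.4180 / (22792.7890 * 1.5580) = 3.9931e-05 mol/L
c_final = A_f / (epsilon * l) = 0.3180 / (22792.7890 * 1.5580) = 8.9549e-06 mol/L
Exhaustion = (c_initial - c_final) / c_initial * 100 = (3.9931e-05 - 8.9549e-06) / 3.9931e-05 * 100 = 77.5740 %


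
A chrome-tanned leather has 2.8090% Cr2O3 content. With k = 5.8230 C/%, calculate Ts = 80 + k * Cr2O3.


Formula: Ts = 80 + k * Cr2O3
Substituting: Ts = 80 + 5.8230 * 2.8090
Result: 96.3568 C


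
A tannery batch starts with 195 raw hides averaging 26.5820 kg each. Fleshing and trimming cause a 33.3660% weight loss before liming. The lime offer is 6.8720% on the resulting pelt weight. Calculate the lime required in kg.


Total_raw = N * avg_wt = 195 * 26.5820 = 5183.4900 kg
Substrate = Total_raw * (1 - loss/100) = 5183.4900 * (1 - 33.3660/100) = 3453.9667 kg
Lime = Substrate * pct / 100 = 3453.9667 * 6.8720 / 100 = 237.3566 kg


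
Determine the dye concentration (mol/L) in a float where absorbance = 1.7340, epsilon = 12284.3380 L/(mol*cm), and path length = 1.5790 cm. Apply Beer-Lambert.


Formula: c = A / (epsilon * l)
Substituting: c = 1.7340 / (12284.3380 * 1.5790)
Result: 8.9395e-05 mol/L


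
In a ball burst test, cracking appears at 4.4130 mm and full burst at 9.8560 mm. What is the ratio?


Formula: Ratio = crack / burst
Substituting: Ratio = 4.4130 / 9.8560
Result: 0.4477


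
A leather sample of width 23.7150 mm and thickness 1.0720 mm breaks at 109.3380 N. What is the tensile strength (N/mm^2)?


Formula: TS = force / (width * thickness)
Substituting: TS = 109.3380 / (23.7150 * 1.0720)
Result: 4.3008 N/mm^2


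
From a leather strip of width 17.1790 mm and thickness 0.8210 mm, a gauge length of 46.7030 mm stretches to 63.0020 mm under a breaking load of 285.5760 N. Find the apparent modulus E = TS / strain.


TS = F / (w * t) = 285.5760 / (17.1790 * 0.8210) = 20.2479 N/mm^2
strain = (Lf - L0) / L0 = (63.0020 - 46.7030) / 46.7030 = 0.3490
E = TS / strain = 20.2479 / 0.3490 = 58.0182 N/mm^2


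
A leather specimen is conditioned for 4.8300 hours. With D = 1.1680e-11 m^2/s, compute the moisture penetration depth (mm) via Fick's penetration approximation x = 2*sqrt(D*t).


t = 4.8300 hr * 3600 = 17388.0000 s
D * t = 1.1680e-11 * 17388.0000 = 2.0309e-07
x = 2 * sqrt(D*t) = 2 * sqrt(2.0309e-07) = 9.0131e-04 m = 0.9013 mm


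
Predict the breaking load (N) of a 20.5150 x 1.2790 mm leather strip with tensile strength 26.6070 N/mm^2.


Formula: F = TS * w * t
Substituting: F = 26.6070 * 20.5150 * 1.2790
Result: 698.1327 N


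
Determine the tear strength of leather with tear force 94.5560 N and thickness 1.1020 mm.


Formula: Tear strength = force / thickness
Substituting: Tear strength = 94.5560 / 1.1020
Result: 85.8040 N/mm


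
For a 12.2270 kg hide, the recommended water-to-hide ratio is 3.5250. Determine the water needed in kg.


Formula: Water = hide_weight * ratio
Substituting: Water = 12.2270 * 3.5250
Result: 43.1002 kg


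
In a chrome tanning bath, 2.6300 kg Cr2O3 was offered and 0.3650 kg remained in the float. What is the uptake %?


Formula: Uptake = (offered - residual) / offered * 100
Substituting: Uptake = (2.6300 - 0.3650) / 2.6300 * 100
Result: 86.1217 %


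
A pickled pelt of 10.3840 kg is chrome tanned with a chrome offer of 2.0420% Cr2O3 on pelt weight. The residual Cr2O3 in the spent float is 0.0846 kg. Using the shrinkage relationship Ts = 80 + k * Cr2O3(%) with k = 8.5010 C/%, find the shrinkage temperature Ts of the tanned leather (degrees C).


Offered = pelt * offer_pct / 100 = 10.3840 * 2.0420 / 100 = 0.2120 kg
Uptake = offered - residual = 0.2120 - 0.0846 = 0.1274 kg
Cr2O3% on pelt = uptake / pelt * 100 = 0.1274 / 10.3840 * 100 = 1.2273 %
Ts = 80 + k * Cr2O3% = 80 + 8.5010 * 1.2273 = 90.4332 C


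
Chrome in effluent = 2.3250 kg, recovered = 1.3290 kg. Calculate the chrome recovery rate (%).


Formula: Recovery = recovered / input * 100
Substituting: Recovery = 1.3290 / 2.3250 * 100
Result: 57.1613 %


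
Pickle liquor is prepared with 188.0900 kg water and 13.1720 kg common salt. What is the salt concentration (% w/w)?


Formula: Conc = salt / (water + salt) * 100
Substituting: Conc = 13.1720 / (188.0900 + 13.1720) * 100
Result: 6.5447 %


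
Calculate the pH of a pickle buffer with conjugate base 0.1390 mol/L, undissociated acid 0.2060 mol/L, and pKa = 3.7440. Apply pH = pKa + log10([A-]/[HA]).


ratio = [A-] / [HA] = 0.1390 / 0.2060 = 0.6748
log10(ratio) = -0.1709
pH = pKa + log10(ratio) = 3.7440 - 0.1709 = 3.5731


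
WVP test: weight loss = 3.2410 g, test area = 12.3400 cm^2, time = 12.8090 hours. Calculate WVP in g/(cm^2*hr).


Formula: WVP = loss / (area * time)
Substituting: WVP = 3.2410 / (12.3400 * 12.8090)
Result: 0.0205045 g/(cm^2*hr)


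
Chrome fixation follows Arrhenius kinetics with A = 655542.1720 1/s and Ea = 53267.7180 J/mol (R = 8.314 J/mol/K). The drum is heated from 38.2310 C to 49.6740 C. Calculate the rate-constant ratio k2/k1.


T1 = 38.2310 + 273.15 = 311.3810 K; T2 = 49.6740 + 273.15 = 322.8240 K
k1 = A * exp(-Ea/(R*T1)) = 655542.1720 * exp(-53267.7180/(8.314*311.3810)) = 7.5952e-04 1/s
k2 = A * exp(-Ea/(R*T2)) = 655542.1720 * exp(-53267.7180/(8.314*322.8240)) = 0.00157503 1/s
k2/k1 = 0.00157503 / 7.5952e-04 = 2.0737


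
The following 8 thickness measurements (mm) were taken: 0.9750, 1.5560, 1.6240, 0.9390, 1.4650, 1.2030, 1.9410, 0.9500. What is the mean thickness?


Formula: Average = sum / n
Substituting: Average = 10.6530 / 8
Result: 1.3316 mm


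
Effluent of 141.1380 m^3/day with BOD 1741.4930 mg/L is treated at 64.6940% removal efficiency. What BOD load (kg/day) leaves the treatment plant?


Load_in = volume * conc / 1000 = 141.1380 * 1741.4930 / 1000 = 245.7908 kg/day
Removed = Load_in * eff / 100 = 245.7908 * 64.6940 / 100 = 159.0119 kg/day
Load_out = Load_in - Removed = 245.7908 - 159.0119 = 86.7789 kg/day


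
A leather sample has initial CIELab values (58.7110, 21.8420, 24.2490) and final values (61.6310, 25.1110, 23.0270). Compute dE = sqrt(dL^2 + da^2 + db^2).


dL = 2.9200, da = 3.2690, db = -1.2220
dE = sqrt(2.9200^2 + 3.2690^2 + (-1.2220)^2) = 4.5504


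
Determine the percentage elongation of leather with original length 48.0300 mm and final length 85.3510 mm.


Formula: Elongation = (Lf - L0) / L0 * 100
Substituting: Elongation = (85.3510 - 48.0300) / 48.0300 * 100
Result: 77.7035 %


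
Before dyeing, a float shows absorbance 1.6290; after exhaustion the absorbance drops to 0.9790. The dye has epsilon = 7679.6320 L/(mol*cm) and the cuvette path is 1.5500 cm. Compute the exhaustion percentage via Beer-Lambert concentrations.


c_initial = A_i / (epsilon * l) = 1.6290 / (7679.6320 * 1.5500) = 1.3685e-04 mol/L
c_final = A_f / (epsilon * l) = 0.9790 / (7679.6320 * 1.5500) = 8.2245e-05 mol/L
Exhaustion = (c_initial - c_final) / c_initial * 100 = (1.3685e-04 - 8.2245e-05) / 1.3685e-04 * 100 = 39.9018 %


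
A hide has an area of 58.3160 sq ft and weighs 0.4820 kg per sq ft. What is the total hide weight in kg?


Formula: Weight = area * weight_per_sqft
Substituting: Weight = 58.3160 * 0.4820
Result: 28.1083 kg


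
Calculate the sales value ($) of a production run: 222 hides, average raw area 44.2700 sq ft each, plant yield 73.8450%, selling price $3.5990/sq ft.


Raw_total = N * avg_area = 222 * 44.2700 = 9827.9400 sq ft
Finished = Raw_total * yield / 100 = 9827.9400 * 73.8450 / 100 = 7257.4423 sq ft
Value = Finished * price = 7257.4423 * 3.5990 = 26119.5348 $


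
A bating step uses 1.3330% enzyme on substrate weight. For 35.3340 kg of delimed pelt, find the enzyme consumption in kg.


Formula: Enzyme = substrate * pct / 100
Substituting: Enzyme = 35.3340 * 1.3330 / 100
Result: 0.4710 kg


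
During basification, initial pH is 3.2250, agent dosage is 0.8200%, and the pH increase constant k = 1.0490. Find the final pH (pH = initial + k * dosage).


Formula: pH_final = pH_initial + k * base_pct
Substituting: pH_final = 3.2250 + 1.0490 * 0.8200
Result: 4.0852


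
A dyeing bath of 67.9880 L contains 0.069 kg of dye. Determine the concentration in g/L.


Formula: Conc = dye_mass(kg) / volume(L) * 1000
Substituting: Conc = 0.069 / 67.9880 * 1000
Result: 1.0149 g/L


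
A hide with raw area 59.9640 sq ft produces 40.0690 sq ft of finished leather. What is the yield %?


Formula: Yield = finished / raw * 100
Substituting: Yield = 40.0690 / 59.9640 * 100
Result: 66.8218 %


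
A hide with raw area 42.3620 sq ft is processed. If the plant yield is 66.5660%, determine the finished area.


Formula: finished = raw * yield / 100
Substituting: finished = 42.3620 * 66.5660 / 100
Result: 28.1987 sq ft


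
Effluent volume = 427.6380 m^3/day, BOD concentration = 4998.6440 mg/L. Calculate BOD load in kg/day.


Formula: BOD_load = volume * conc / 1000
Substituting: BOD_load = 427.6380 * 4998.6440 / 1000
Result: 2137.6101 kg/day


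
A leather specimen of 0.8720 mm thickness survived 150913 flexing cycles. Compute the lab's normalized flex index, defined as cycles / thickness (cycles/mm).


Formula: Index = cycles / thickness
Substituting: Index = 150913 / 0.8720
Result: 173065.3670 cycles/mm


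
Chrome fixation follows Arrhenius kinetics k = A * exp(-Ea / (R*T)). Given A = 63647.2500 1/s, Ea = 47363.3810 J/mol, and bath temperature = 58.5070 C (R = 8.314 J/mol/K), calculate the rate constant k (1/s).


T_K = T_C + 273.15 = 58.5070 + 273.15 = 331.6570 K
exponent = -Ea / (R * T_K) = -47363.3810 / (8.314 * 331.6570) = -17.1768
k = A * exp(exponent) = 63647.2500 * exp(-17.1768) = 0.00220785 1/s


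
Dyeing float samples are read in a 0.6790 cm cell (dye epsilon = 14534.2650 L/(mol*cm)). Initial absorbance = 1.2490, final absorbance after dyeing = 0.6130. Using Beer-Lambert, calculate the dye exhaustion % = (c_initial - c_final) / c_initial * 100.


c_initial = A_i / (epsilon * l) = 1.2490 / (14534.2650 * 0.6790) = 1.2656e-04 mol/L
c_final = A_f / (epsilon * l) = 0.6130 / (14534.2650 * 0.6790) = 6.2115e-05 mol/L
Exhaustion = (c_initial - c_final) / c_initial * 100 = (1.2656e-04 - 6.2115e-05) / 1.2656e-04 * 100 = 50.9207 %


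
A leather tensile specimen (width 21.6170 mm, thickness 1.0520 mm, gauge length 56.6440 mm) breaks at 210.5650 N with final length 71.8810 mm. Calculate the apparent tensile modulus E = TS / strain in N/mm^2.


TS = F / (w * t) = 210.5650 / (21.6170 * 1.0520) = 9.2592 N/mm^2
strain = (Lf - L0) / L0 = (71.8810 - 56.6440) / 56.6440 = 0.2690
E = TS / strain = 9.2592 / 0.2690 = 34.4215 N/mm^2


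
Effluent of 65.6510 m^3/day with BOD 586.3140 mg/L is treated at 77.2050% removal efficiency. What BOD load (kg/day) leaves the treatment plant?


Load_in = volume * conc / 1000 = 65.6510 * 586.3140 / 1000 = 38.4921 kg/day
Removed = Load_in * eff / 100 = 38.4921 * 77.2050 / 100 = 29.7178 kg/day
Load_out = Load_in - Removed = 38.4921 - 29.7178 = 8.7743 kg/day


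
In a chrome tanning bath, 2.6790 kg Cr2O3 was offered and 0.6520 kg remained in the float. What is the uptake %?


Formula: Uptake = (offered - residual) / offered * 100
Substituting: Uptake = (2.6790 - 0.6520) / 2.6790 * 100
Result: 75.6626 %


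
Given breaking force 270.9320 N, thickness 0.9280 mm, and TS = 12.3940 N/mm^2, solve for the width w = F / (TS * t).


Formula: w = F / (TS * t)
Substituting: w = 270.9320 / (12.3940 * 0.9280)
Result: 23.5560 mm


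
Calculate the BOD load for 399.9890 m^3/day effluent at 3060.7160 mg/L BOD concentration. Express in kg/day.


Formula: BOD_load = volume * conc / 1000
Substituting: BOD_load = 399.9890 * 3060.7160 / 1000
Result: 1224.2527 kg/day


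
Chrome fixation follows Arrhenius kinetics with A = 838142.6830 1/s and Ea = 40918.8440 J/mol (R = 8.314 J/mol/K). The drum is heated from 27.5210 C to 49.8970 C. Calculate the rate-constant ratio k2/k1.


T1 = 27.5210 + 273.15 = 300.6710 K; T2 = 49.8970 + 273.15 = 323.0470 K
k1 = A * exp(-Ea/(R*T1)) = 838142.6830 * exp(-40918.8440/(8.314*300.6710)) = 0.0652165 1/s
k2 = A * exp(-Ea/(R*T2)) = 838142.6830 * exp(-40918.8440/(8.314*323.0470)) = 0.2027 1/s
k2/k1 = 0.2027 / 0.0652165 = 3.1075
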